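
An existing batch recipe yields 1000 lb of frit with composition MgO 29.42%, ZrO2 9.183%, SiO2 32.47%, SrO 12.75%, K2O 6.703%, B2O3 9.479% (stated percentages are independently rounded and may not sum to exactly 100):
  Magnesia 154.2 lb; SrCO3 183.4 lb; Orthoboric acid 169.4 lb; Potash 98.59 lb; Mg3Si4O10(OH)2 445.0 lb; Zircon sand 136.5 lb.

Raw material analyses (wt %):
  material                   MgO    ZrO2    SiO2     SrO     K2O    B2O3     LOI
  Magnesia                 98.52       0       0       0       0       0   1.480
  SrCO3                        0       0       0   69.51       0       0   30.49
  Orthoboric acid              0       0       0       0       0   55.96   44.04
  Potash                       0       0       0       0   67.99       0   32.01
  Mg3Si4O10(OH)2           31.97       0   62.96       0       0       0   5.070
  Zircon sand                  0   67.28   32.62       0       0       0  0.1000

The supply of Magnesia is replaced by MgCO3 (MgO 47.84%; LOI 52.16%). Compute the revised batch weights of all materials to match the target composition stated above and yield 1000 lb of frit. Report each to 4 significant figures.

Mid-chain values are displayed, with 4-significant-figure rounding, on the page — the whole derivation carries exact precision in all steps; each reported result takes exactly one rounding — the derived quantities (glass mass, totals, LOI, the yield, the six compositions) are rebuilt in full float precision using the weight values at 1000 lb of glass exactly as shown in problem or answer.
The oxide mass targets at 1000 lb frit:
  MgO: 29.42% × 1000 = 294.2 lb
  ZrO2: 9.183% × 1000 = 91.83 lb
  SiO2: 32.47% × 1000 = 324.7 lb
  SrO: 12.75% × 1000 = 127.5 lb
  K2O: 6.703% × 1000 = 67.03 lb
  B2O3: 9.479% × 1000 = 94.79 lb
Balance tally, oxide-wise, working from each reported weight, versus the basis set out (each sum matches its target mass modulo rounding of the values):
  MgO: 317.6·0.4784 + 445.0·0.3197 = 294.2 lb (target 294.2 lb)
  ZrO2: 136.5·0.6728 = 91.84 lb (target 91.83 lb)
  SiO2: 445.0·0.6296 + 136.5·0.3262 = 324.7 lb (target 324.7 lb)
  SrO: 183.4·0.6951 = 127.5 lb (target 127.5 lb)
  K2O: 98.59·0.6799 = 67.03 lb (target 67.03 lb)
  B2O3: 169.4·0.5596 = 94.80 lb (target 94.79 lb)
Glass mass check: batch Σ − ignition loss = 1000 lb (the Σ of target masses is 1000 lb; stated basis 1000 lb — gaps are rounding artifacts).
Total batch = Σ batch = 1350 lb; LOI loss = Σ batch·LOI = 350.4 lb; as yield: glass ÷ batch → 74.05%.

Revised batch per 1000 lb frit:
  MgCO3: 317.6 lb
  SrCO3: 183.4 lb
  Orthoboric acid: 169.4 lb
  Potash: 98.59 lb
  Mg3Si4O10(OH)2: 445.0 lb
  Zircon sand: 136.5 lb
Total batch = 1350 lb; LOI loss = 350.4 lb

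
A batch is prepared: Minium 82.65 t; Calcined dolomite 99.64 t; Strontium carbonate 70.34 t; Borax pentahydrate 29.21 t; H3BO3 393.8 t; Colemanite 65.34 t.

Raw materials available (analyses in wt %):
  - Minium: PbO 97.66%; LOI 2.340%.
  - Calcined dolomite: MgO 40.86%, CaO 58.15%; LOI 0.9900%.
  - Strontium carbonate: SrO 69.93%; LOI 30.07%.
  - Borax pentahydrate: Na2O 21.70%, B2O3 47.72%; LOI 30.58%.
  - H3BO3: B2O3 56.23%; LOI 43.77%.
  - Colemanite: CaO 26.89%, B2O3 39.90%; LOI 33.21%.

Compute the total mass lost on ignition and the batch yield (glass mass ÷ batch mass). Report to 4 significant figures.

LOI loss = 227.1 t; glass = 513.9 t; yield = 69.36%

Values along the way are printed (rounded to 4 significant digits) when written out. The working math runs at full precision through the solve — each reported result takes exactly one rounding. Derived quantities (the yield, net glass mass, LOI, totals, six oxide percentages) are recomputed in full precision from the weighed amounts per 513.9 t of glass, exactly as shown in either problem or answer.
Per-material ignition loss:
  Minium: 82.65 × 0.02340 = 1.934 t
  Calcined dolomite: 99.64 × 0.009900 = 0.9864 t
  Strontium carbonate: 70.34 × 0.3007 = 21.15 t
  Borax pentahydrate: 29.21 × 0.3058 = 8.932 t
  H3BO3: 393.8 × 0.4377 = 172.4 t
  Colemanite: 65.34 × 0.3321 = 21.70 t
Total LOI = 227.1 t
Glass = batch − LOI = 741.0 − 227.1 = 513.9 t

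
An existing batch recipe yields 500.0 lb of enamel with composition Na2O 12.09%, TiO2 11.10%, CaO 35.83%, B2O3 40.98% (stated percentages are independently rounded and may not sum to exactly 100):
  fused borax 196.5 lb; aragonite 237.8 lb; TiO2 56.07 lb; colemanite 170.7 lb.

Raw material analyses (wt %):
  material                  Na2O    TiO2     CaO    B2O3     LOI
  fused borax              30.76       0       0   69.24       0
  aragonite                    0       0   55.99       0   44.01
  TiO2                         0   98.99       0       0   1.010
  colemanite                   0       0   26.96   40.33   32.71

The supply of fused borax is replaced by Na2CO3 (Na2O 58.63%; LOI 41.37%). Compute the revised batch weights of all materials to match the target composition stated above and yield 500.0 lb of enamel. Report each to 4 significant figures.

All arithmetic holds full precision end to end; working values are printed rounded to 4 significant figures at each printed step; each reported result sees exactly one rounding — derived quantities are carried at full precision (totals, glass mass, LOI, the four compositions, yield) using the weight values at 500.0 lb of glass, as written in problem or answer.
Target oxide masses per 500.0 lb enamel:
  Na2O: 12.09% × 500.0 = 60.45 lb
  TiO2: 11.10% × 500.0 = 55.50 lb
  CaO: 35.83% × 500.0 = 179.2 lb
  B2O3: 40.98% × 500.0 = 204.9 lb
Verifying the oxide balance on the weights just shown, relative to the basis at hand (summed amounts equal target values within answer rounding):
  Na2O: 103.1·0.5863 = 60.45 lb (target 60.45 lb)
  TiO2: 56.07·0.9899 = 55.50 lb (target 55.50 lb)
  CaO: 75.33·0.5599 + 508.1·0.2696 = 179.2 lb (target 179.2 lb)
  B2O3: 508.1·0.4033 = 204.9 lb (target 204.9 lb)
Consistency of the glass mass: whole batch net of LOI = 500.0 lb (summing oxide targets gives 500.0 lb; versus the stated basis of 500.0 lb — differing by rounding only).
Total batch = Σ batch = 742.6 lb; Σ batch·LOI gives LOI loss = 242.6 lb; yield = glass ÷ total batch = 67.33%.

Revised batch per 500.0 lb enamel:
  Na2CO3: 103.1 lb
  aragonite: 75.33 lb
  TiO2: 56.07 lb
  colemanite: 508.1 lb
Total batch = 742.6 lb; LOI loss = 242.6 lb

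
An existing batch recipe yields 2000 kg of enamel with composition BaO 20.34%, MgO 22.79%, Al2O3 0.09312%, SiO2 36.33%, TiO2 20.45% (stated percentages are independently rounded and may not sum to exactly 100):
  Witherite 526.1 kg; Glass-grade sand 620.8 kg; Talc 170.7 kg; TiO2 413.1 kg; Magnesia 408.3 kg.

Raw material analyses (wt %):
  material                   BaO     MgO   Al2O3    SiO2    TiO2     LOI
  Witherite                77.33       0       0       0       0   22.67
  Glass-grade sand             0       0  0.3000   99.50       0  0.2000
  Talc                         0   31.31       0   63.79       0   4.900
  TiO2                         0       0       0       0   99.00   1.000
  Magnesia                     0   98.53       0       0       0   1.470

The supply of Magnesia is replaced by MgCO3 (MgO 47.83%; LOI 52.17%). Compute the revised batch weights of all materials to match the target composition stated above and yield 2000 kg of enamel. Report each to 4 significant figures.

Revised batch per 2000 kg enamel:
  Witherite: 526.1 kg
  Glass-grade sand: 620.8 kg
  Talc: 170.7 kg
  TiO2: 413.1 kg
  MgCO3: 841.2 kg
Total batch = 2572 kg; LOI loss = 571.9 kg

All internal work runs at full precision throughout. Mid-chain values appear, with 4-significant-digit rounding, alongside each step; exactly one rounding lands on each reported value — all derived quantities (totals, glass mass, LOI, five oxide percentages, yield) are carried from the batch weights for 2000 kg of glass in full precision, as given in the problem or the answer.
Target masses of each oxide per 2000 kg enamel:
  BaO: 20.34% × 2000 = 406.8 kg
  MgO: 22.79% × 2000 = 455.8 kg
  Al2O3: 0.09312% × 2000 = 1.862 kg
  SiO2: 36.33% × 2000 = 726.6 kg
  TiO2: 20.45% × 2000 = 409.0 kg
Verifying the oxide balance from the weights as reported, under the basis named above (each sum matches its target mass inside rounding margins):
  BaO: 526.1·0.7733 = 406.8 kg (target 406.8 kg)
  MgO: 170.7·0.3131 + 841.2·0.4783 = 455.8 kg (target 455.8 kg)
  Al2O3: 620.8·0.003000 = 1.862 kg (target 1.862 kg)
  SiO2: 620.8·0.9950 + 170.7·0.6379 = 726.6 kg (target 726.6 kg)
  TiO2: 413.1·0.9900 = 409.0 kg (target 409.0 kg)
Mass balance on the glass: net batch after ignition = 2000 kg (per-oxide target masses sum to 2000 kg; basis as stated: 2000 kg — gaps are rounding artifacts).
Batch grand total — Σ batch = 2572 kg; ignition loss, Σ(batch × LOI) = 571.9 kg; as yield: glass ÷ batch → 77.77%.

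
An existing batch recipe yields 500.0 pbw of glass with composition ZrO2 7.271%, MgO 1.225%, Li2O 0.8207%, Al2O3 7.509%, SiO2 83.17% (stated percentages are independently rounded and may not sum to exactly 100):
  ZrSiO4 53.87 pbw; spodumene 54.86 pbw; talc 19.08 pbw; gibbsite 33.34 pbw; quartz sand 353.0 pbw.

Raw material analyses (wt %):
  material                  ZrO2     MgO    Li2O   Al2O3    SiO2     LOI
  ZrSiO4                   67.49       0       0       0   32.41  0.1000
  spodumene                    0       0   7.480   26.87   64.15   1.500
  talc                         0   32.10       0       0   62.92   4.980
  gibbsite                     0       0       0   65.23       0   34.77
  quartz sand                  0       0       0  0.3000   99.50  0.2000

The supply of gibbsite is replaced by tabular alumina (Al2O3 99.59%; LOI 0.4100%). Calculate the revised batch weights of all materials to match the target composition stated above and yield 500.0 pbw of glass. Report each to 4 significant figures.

In-progress results are printed rounded to 4 significant figures between the steps; full precision is maintained end to end; a single rounding yields each reported result. Derived quantities, which include glass mass, yield, ignition loss, five oxide percentages, the totals, are recomputed at full precision, precisely as stated by question or answer, using the weight values for 500.0 pbw of glass.
Target masses of each oxide per 500.0 pbw glass:
  ZrO2: 7.271% × 500.0 = 36.35 pbw
  MgO: 1.225% × 500.0 = 6.125 pbw
  Li2O: 0.8207% × 500.0 = 4.103 pbw
  Al2O3: 7.509% × 500.0 = 37.54 pbw
  SiO2: 83.17% × 500.0 = 415.8 pbw
Sums-versus-targets review working from each reported weight, against the basis in use (every target is met by its sum exact up to rounding of places):
  ZrO2: 53.87·0.6749 = 36.36 pbw (target 36.35 pbw)
  MgO: 19.08·0.3210 = 6.125 pbw (target 6.125 pbw)
  Li2O: 54.86·0.07480 = 4.104 pbw (target 4.103 pbw)
  Al2O3: 54.86·0.2687 + 21.83·0.9959 + 353.0·0.003000 = 37.54 pbw (target 37.54 pbw)
  SiO2: 53.87·0.3241 + 54.86·0.6415 + 19.08·0.6292 + 353.0·0.9950 = 415.9 pbw (target 415.8 pbw)
Glass-mass bookkeeping: the batch minus its LOI: 500.0 pbw (per-oxide target masses sum to 500.0 pbw; basis as stated: 500.0 pbw — gaps are rounding artifacts).
Batch grand total — Σ batch = 502.6 pbw; Σ batch·LOI gives LOI loss = 2.622 pbw; yield, glass over the total, = 99.48%.

Revised batch per 500.0 pbw glass:
  ZrSiO4: 53.87 pbw
  spodumene: 54.86 pbw
  talc: 19.08 pbw
  tabular alumina: 21.83 pbw
  quartz sand: 353.0 pbw
Total batch = 502.6 pbw; LOI loss = 2.622 pbw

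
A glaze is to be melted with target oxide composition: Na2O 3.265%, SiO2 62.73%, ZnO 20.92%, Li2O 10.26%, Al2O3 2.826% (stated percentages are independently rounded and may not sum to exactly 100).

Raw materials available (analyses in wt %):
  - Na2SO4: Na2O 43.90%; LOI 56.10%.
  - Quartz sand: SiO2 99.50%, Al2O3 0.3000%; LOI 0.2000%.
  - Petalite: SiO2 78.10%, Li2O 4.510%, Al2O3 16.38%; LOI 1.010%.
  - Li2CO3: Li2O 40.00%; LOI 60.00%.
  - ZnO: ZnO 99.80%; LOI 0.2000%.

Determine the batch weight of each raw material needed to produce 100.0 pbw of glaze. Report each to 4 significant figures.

The intermediate values are shown, rounded to four significant figures, across the worked steps; all arithmetic keeps full float precision at each step; a single rounding produces every reported figure. Derived quantities are computed at exact precision (LOI, glass mass, the five compositions, yield, totals) from the batch weights per 100.0 pbw of glass as quoted within the problem or the answer.
The oxide mass targets at 100.0 pbw glaze:
  Na2O: 3.265% × 100.0 = 3.265 pbw
  SiO2: 62.73% × 100.0 = 62.73 pbw
  ZnO: 20.92% × 100.0 = 20.92 pbw
  Li2O: 10.26% × 100.0 = 10.26 pbw
  Al2O3: 2.826% × 100.0 = 2.826 pbw
Checking each oxide sum per the reported batch figures, relative to the basis at hand (delivered sums recover each target net of answer rounding effects):
  Na2O: 7.437·0.4390 = 3.265 pbw (target 3.265 pbw)
  SiO2: 50.23·0.9950 + 16.33·0.7810 = 62.73 pbw (target 62.73 pbw)
  ZnO: 20.96·0.9980 = 20.92 pbw (target 20.92 pbw)
  Li2O: 16.33·0.04510 + 23.81·0.4000 = 10.26 pbw (target 10.26 pbw)
  Al2O3: 50.23·0.003000 + 16.33·0.1638 = 2.826 pbw (target 2.826 pbw)
Glass-mass sanity pass: batch Σ − ignition loss = 100.0 pbw (oxide target masses add up to 100.0 pbw; stated basis 100.0 pbw — a pure rounding effect).
Total batch = Σ batch = 118.8 pbw; Σ batch·LOI gives LOI loss = 18.77 pbw; the yield ratio, glass ÷ batch: 84.20%.

Batch per 100.0 pbw glaze:
  Na2SO4: 7.437 pbw
  Quartz sand: 50.23 pbw
  Petalite: 16.33 pbw
  Li2CO3: 23.81 pbw
  ZnO: 20.96 pbw
Total batch = 118.8 pbw; LOI loss = 18.77 pbw; yield = 84.20%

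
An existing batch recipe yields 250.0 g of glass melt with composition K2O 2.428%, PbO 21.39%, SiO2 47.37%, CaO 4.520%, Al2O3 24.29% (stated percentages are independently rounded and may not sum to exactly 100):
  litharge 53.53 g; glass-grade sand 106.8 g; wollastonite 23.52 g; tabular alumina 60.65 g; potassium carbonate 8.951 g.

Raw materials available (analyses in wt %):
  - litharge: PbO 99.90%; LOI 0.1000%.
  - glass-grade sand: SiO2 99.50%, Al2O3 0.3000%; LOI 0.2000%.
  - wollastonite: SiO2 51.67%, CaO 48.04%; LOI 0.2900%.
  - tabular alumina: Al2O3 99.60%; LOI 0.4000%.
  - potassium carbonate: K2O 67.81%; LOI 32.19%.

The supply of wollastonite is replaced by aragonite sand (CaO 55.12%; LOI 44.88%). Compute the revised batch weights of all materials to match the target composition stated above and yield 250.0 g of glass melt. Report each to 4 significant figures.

The working math carries full float precision throughout — working values are displayed rounded to 4 significant figures in the printout. A single rounding produces each reported value. The derived quantities (yield, net glass mass, the totals, ignition loss, five oxide percentages) are computed from the weighed amounts at 250.0 g of glass at exact precision, as quoted within the question or the answer.
Target masses of each oxide per 250.0 g glass melt:
  K2O: 2.428% × 250.0 = 6.070 g
  PbO: 21.39% × 250.0 = 53.48 g
  SiO2: 47.37% × 250.0 = 118.4 g
  CaO: 4.520% × 250.0 = 11.30 g
  Al2O3: 24.29% × 250.0 = 60.72 g
Per-oxide balance check per the reported batch figures, per the basis as stated (delivered sums recover each target modulo rounding of the values):
  K2O: 8.951·0.6781 = 6.070 g (target 6.070 g)
  PbO: 53.53·0.9990 = 53.48 g (target 53.48 g)
  SiO2: 119.0·0.9950 = 118.4 g (target 118.4 g)
  CaO: 20.50·0.5512 = 11.30 g (target 11.30 g)
  Al2O3: 119.0·0.003000 + 60.61·0.9960 = 60.72 g (target 60.72 g)
Glass mass check: total batch − LOI = 250.0 g (the Σ of target masses is 250.0 g; stated basis 250.0 g — a pure rounding effect).
Batch grand total — Σ batch = 262.6 g; the LOI term Σ batch·LOI equals 12.62 g; yield: glass divided by total = 95.20%.

Revised batch per 250.0 g glass melt:
  litharge: 53.53 g
  glass-grade sand: 119.0 g
  aragonite sand: 20.50 g
  tabular alumina: 60.61 g
  potassium carbonate: 8.951 g
Total batch = 262.6 g; LOI loss = 12.62 g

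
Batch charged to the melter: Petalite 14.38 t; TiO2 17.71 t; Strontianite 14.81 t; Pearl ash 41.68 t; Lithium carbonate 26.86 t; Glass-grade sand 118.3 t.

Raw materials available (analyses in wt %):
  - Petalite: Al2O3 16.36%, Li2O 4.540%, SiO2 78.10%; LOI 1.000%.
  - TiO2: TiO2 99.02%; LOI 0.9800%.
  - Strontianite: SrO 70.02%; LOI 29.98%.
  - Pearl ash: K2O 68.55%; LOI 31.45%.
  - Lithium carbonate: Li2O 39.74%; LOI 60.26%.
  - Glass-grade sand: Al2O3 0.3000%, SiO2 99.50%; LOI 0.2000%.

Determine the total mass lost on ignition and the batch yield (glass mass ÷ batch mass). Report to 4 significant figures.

In-progress results are printed rounded to 4 significant digits at each printed step. Each numeric step carries full precision in all steps. Each reported value receives exactly one rounding — the derived quantities are rebuilt in full precision (net glass mass, the six compositions, the totals, yield, ignition loss) from the batch weights on 199.5 t of glass, exactly as shown in the problem or answer text.
Material-by-material LOI:
  Petalite: 14.38 × 0.01000 = 0.1438 t
  TiO2: 17.71 × 0.009800 = 0.1736 t
  Strontianite: 14.81 × 0.2998 = 4.440 t
  Pearl ash: 41.68 × 0.3145 = 13.11 t
  Lithium carbonate: 26.86 × 0.6026 = 16.19 t
  Glass-grade sand: 118.3 × 0.002000 = 0.2366 t
Total LOI = 34.29 t
Glass = batch − LOI = 233.7 − 34.29 = 199.5 t

LOI loss = 34.29 t; glass = 199.5 t; yield = 85.33%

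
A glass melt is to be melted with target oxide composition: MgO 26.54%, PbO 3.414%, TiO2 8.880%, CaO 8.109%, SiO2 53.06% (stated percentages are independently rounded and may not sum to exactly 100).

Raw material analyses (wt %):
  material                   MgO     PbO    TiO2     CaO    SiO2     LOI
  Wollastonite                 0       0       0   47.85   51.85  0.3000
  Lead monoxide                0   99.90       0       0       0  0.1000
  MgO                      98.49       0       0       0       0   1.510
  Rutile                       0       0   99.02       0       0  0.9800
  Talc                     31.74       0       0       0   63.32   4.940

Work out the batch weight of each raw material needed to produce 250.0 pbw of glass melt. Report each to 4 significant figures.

Batch per 250.0 pbw glass melt:
  Wollastonite: 42.37 pbw
  Lead monoxide: 8.544 pbw
  MgO: 11.04 pbw
  Rutile: 22.42 pbw
  Talc: 174.8 pbw
Total batch = 259.2 pbw; LOI loss = 9.157 pbw; yield = 96.47%

All internal work keeps exact precision at all times; mid-chain values are rounded to 4 significant digits when quoted — every reported number is rounded once only. All derived quantities are rebuilt in exact precision (glass mass, the five compositions, ignition loss, totals, yield) from the weighed amounts on 250.0 pbw of glass exactly as shown in the problem or answer text.
Per-oxide target masses for 250.0 pbw glass melt:
  MgO: 26.54% × 250.0 = 66.35 pbw
  PbO: 3.414% × 250.0 = 8.535 pbw
  TiO2: 8.880% × 250.0 = 22.20 pbw
  CaO: 8.109% × 250.0 = 20.27 pbw
  SiO2: 53.06% × 250.0 = 132.6 pbw
Mass-balance tally per oxide working from each reported weight, versus the basis set out (summed amounts equal target values exact up to rounding of places):
  MgO: 11.04·0.9849 + 174.8·0.3174 = 66.35 pbw (target 66.35 pbw)
  PbO: 8.544·0.9990 = 8.535 pbw (target 8.535 pbw)
  TiO2: 22.42·0.9902 = 22.20 pbw (target 22.20 pbw)
  CaO: 42.37·0.4785 = 20.27 pbw (target 20.27 pbw)
  SiO2: 42.37·0.5185 + 174.8·0.6332 = 132.7 pbw (target 132.6 pbw)
Glass mass check: batch total minus LOI = 250.0 pbw (summing oxide targets gives 250.0 pbw; the stated basis being 250.0 pbw — gaps are rounding artifacts).
Adding the batch up: Σ batch = 259.2 pbw; LOI loss = Σ batch·LOI = 9.157 pbw; as yield: glass ÷ batch → 96.47%.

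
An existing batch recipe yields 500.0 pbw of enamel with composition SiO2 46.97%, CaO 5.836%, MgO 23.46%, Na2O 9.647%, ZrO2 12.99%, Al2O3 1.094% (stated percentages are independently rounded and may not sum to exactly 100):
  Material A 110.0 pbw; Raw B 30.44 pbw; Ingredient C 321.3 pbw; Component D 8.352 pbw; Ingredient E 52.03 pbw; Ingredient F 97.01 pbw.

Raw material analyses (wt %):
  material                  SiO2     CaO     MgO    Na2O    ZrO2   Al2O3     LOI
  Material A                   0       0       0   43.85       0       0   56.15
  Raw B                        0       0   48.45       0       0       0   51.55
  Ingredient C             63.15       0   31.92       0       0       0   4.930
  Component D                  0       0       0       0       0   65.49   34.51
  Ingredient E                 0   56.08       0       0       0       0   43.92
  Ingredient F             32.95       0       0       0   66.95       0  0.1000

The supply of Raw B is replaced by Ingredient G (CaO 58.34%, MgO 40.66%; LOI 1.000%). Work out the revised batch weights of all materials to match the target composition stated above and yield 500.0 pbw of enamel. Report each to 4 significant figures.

Revised batch per 500.0 pbw enamel:
  Material A: 110.0 pbw
  Ingredient G: 36.28 pbw
  Ingredient C: 321.3 pbw
  Component D: 8.352 pbw
  Ingredient E: 14.30 pbw
  Ingredient F: 97.01 pbw
Total batch = 587.2 pbw; LOI loss = 87.23 pbw

Intermediates are printed rounded off to 4 significant figures between the steps. The whole derivation runs at full precision at every stage; every reported result includes exactly one rounding; all derived quantities, which include the totals, net glass mass, yield, ignition loss, six oxide percentages, are computed in exact precision, as set out in question or answer, from the weighed amounts at 500.0 pbw of glass.
The oxide mass targets at 500.0 pbw enamel:
  SiO2: 46.97% × 500.0 = 234.8 pbw
  CaO: 5.836% × 500.0 = 29.18 pbw
  MgO: 23.46% × 500.0 = 117.3 pbw
  Na2O: 9.647% × 500.0 = 48.24 pbw
  ZrO2: 12.99% × 500.0 = 64.95 pbw
  Al2O3: 1.094% × 500.0 = 5.470 pbw
Oxide-by-oxide audit applying the batch weights above, for the quoted basis mass (target by target, the sums agree within answer rounding):
  SiO2: 321.3·0.6315 + 97.01·0.3295 = 234.9 pbw (target 234.8 pbw)
  CaO: 36.28·0.5834 + 14.30·0.5608 = 29.19 pbw (target 29.18 pbw)
  MgO: 36.28·0.4066 + 321.3·0.3192 = 117.3 pbw (target 117.3 pbw)
  Na2O: 110.0·0.4385 = 48.23 pbw (target 48.24 pbw)
  ZrO2: 97.01·0.6695 = 64.95 pbw (target 64.95 pbw)
  Al2O3: 8.352·0.6549 = 5.470 pbw (target 5.470 pbw)
Glass-mass closure: Σ batch − LOI loss = 500.0 pbw (oxide target masses add up to 500.0 pbw; against the stated basis, 500.0 pbw — differing by rounding only).
Total batch = Σ batch = 587.2 pbw; loss to ignition Σ batch·LOI = 87.23 pbw; as yield: glass ÷ batch → 85.15%.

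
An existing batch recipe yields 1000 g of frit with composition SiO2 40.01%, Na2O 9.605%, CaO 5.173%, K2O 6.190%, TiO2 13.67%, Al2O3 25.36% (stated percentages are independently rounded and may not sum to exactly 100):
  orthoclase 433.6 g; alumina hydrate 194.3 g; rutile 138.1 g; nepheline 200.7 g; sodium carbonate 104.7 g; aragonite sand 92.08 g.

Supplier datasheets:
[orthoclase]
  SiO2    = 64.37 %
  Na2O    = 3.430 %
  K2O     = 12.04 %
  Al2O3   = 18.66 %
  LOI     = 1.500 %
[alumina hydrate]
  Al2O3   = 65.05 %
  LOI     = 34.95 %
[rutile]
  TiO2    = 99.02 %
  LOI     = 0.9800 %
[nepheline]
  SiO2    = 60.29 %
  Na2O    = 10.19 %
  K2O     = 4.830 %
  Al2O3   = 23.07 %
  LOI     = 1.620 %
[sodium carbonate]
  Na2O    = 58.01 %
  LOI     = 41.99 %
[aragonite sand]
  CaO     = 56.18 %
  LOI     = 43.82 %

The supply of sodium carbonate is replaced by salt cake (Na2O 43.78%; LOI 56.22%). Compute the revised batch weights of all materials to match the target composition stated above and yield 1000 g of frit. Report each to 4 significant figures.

Working values are displayed rounded off to 4 significant digits as written — the whole derivation maintains full float precision at every stage; a single rounding produces every reported value; the derived quantities are re-derived from the batch weights per 1000 g of glass at exact precision (totals, the six compositions, glass mass, yield, ignition loss), as set out in either problem or answer.
Oxide mass targets, per 1000 g frit:
  SiO2: 40.01% × 1000 = 400.1 g
  Na2O: 9.605% × 1000 = 96.05 g
  CaO: 5.173% × 1000 = 51.73 g
  K2O: 6.190% × 1000 = 61.90 g
  TiO2: 13.67% × 1000 = 136.7 g
  Al2O3: 25.36% × 1000 = 253.6 g
Sums-versus-targets review with the batch weights as given, on the stated basis (summed amounts equal target values up to rounding of the answer):
  SiO2: 433.6·0.6437 + 200.7·0.6029 = 400.1 g (target 400.1 g)
  Na2O: 433.6·0.03430 + 200.7·0.1019 + 138.7·0.4378 = 96.05 g (target 96.05 g)
  CaO: 92.08·0.5618 = 51.73 g (target 51.73 g)
  K2O: 433.6·0.1204 + 200.7·0.04830 = 61.90 g (target 61.90 g)
  TiO2: 138.1·0.9902 = 136.7 g (target 136.7 g)
  Al2O3: 433.6·0.1866 + 194.3·0.6505 + 200.7·0.2307 = 253.6 g (target 253.6 g)
The glass-mass cross-check: total batch − LOI = 1000 g (the targets, summed, come to 1000 g; with the basis standing at 1000 g — rounding explains the deltas).
Batch total: Σ batch = 1197 g; ignition loss, Σ(batch × LOI) = 197.3 g; glass ÷ batch gives a yield of 83.52%.

Revised batch per 1000 g frit:
  orthoclase: 433.6 g
  alumina hydrate: 194.3 g
  rutile: 138.1 g
  nepheline: 200.7 g
  salt cake: 138.7 g
  aragonite sand: 92.08 g
Total batch = 1197 g; LOI loss = 197.3 g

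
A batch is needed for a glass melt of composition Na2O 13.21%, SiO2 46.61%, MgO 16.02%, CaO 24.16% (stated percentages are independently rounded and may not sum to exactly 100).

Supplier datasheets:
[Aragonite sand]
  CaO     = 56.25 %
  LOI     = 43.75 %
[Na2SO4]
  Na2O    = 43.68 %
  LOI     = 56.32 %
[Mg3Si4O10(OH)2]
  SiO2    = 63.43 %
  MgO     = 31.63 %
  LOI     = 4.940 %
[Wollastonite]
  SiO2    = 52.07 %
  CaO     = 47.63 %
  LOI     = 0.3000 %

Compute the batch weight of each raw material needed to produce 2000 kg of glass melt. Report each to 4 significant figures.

All arithmetic maintains exact precision at all times — in-progress results appear, with 4-significant-figure rounding, when written out. Exactly one rounding lands on each reported number; the derived quantities, including four oxide percentages, the totals, the yield, ignition loss, glass mass, are computed starting from the weights at 2000 kg of glass at exact precision, precisely as stated by the problem or answer text.
Oxide mass targets, per 2000 kg glass melt:
  Na2O: 13.21% × 2000 = 264.2 kg
  SiO2: 46.61% × 2000 = 932.2 kg
  MgO: 16.02% × 2000 = 320.4 kg
  CaO: 24.16% × 2000 = 483.2 kg
Sums-versus-targets review using the reported weights, versus the basis set out (every target is met by its sum given rounding of the digits):
  Na2O: 604.9·0.4368 = 264.2 kg (target 264.2 kg)
  SiO2: 1013·0.6343 + 556.3·0.5207 = 932.2 kg (target 932.2 kg)
  MgO: 1013·0.3163 = 320.4 kg (target 320.4 kg)
  CaO: 388.0·0.5625 + 556.3·0.4763 = 483.2 kg (target 483.2 kg)
Mass balance on the glass: total charge less LOI = 2000 kg (the Σ of target masses is 2000 kg; against the stated basis, 2000 kg — a pure rounding effect).
Batch total: Σ batch = 2562 kg; loss to ignition Σ batch·LOI = 562.1 kg; as yield: glass ÷ batch → 78.06%.

Batch per 2000 kg glass melt:
  Aragonite sand: 388.0 kg
  Na2SO4: 604.9 kg
  Mg3Si4O10(OH)2: 1013 kg
  Wollastonite: 556.3 kg
Total batch = 2562 kg; LOI loss = 562.1 kg; yield = 78.06%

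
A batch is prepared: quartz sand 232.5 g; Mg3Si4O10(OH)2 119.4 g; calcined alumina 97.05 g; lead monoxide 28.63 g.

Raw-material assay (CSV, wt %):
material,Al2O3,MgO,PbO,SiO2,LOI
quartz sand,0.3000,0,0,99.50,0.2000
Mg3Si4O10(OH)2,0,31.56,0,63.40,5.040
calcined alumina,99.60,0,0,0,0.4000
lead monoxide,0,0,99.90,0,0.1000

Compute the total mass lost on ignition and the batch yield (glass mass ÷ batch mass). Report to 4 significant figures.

Working values are shown rounded to 4 significant figures alongside each step. The working math runs at full precision all the way through — every reported number carries a single rounding — all derived quantities (the yield, the totals, glass mass, ignition loss, the four compositions) are re-derived starting from the weights on 470.7 g of glass in exact precision, as set out in the problem or the answer.
LOI of each material in turn:
  quartz sand: 232.5 × 0.002000 = 0.4650 g
  Mg3Si4O10(OH)2: 119.4 × 0.05040 = 6.018 g
  calcined alumina: 97.05 × 0.004000 = 0.3882 g
  lead monoxide: 28.63 × 0.001000 = 0.02863 g
Total LOI = 6.900 g
Glass = batch − LOI = 477.6 − 6.900 = 470.7 g

LOI loss = 6.900 g; glass = 470.7 g; yield = 98.56%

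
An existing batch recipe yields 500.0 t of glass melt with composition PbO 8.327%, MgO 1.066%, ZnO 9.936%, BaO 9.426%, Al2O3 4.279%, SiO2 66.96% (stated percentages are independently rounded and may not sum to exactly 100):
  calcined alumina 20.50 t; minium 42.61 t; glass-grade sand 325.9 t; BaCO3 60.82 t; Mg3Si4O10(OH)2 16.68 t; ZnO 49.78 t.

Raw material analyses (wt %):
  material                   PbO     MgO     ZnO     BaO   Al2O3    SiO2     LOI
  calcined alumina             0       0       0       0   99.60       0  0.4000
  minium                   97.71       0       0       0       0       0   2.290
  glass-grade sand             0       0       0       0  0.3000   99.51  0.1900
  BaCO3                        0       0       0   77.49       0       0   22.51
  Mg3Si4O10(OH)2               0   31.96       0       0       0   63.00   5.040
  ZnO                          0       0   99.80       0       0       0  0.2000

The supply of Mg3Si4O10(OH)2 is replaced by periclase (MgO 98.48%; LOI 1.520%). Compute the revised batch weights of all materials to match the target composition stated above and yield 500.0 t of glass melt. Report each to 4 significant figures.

Mid-chain values are rounded off to 4 significant figures when displayed; each numeric step holds full precision in all steps — every reported number is rounded once only; all derived quantities (totals, LOI, yield, net glass mass, six oxide percentages) are computed at full float precision from the weighed amounts on 500.0 t of glass as given in problem or answer.
Oxide-by-oxide targets in 500.0 t glass melt:
  PbO: 8.327% × 500.0 = 41.64 t
  MgO: 1.066% × 500.0 = 5.330 t
  ZnO: 9.936% × 500.0 = 49.68 t
  BaO: 9.426% × 500.0 = 47.13 t
  Al2O3: 4.279% × 500.0 = 21.40 t
  SiO2: 66.96% × 500.0 = 334.8 t
Balance tally, oxide-wise, per the reported batch figures, relative to the basis at hand (delivered sums recover each target given rounding of the digits):
  PbO: 42.61·0.9771 = 41.63 t (target 41.64 t)
  MgO: 5.412·0.9848 = 5.330 t (target 5.330 t)
  ZnO: 49.78·0.9980 = 49.68 t (target 49.68 t)
  BaO: 60.82·0.7749 = 47.13 t (target 47.13 t)
  Al2O3: 20.47·0.9960 + 336.4·0.003000 = 21.40 t (target 21.40 t)
  SiO2: 336.4·0.9951 = 334.8 t (target 334.8 t)
The glass-mass cross-check: whole batch net of LOI = 499.9 t (targets for the oxides total 500.0 t; with the basis standing at 500.0 t — a pure rounding effect).
Batch grand total — Σ batch = 515.5 t; ignition loss, Σ(batch × LOI) = 15.57 t; yield: glass divided by total = 96.98%.

Revised batch per 500.0 t glass melt:
  calcined alumina: 20.47 t
  minium: 42.61 t
  glass-grade sand: 336.4 t
  BaCO3: 60.82 t
  periclase: 5.412 t
  ZnO: 49.78 t
Total batch = 515.5 t; LOI loss = 15.57 t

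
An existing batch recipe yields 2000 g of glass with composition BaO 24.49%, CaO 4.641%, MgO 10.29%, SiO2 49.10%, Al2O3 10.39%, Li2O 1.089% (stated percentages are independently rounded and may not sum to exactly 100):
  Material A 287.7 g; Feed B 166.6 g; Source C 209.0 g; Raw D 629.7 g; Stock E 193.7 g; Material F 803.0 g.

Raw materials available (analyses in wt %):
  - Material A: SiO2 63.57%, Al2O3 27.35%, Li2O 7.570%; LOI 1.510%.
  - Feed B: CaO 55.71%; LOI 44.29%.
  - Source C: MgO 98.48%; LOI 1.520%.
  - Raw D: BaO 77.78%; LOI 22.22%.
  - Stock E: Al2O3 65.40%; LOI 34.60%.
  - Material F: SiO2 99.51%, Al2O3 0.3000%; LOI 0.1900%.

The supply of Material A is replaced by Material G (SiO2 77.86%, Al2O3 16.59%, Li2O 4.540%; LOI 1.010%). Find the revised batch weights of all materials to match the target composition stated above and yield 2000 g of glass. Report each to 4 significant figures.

The whole derivation runs at full precision at every stage. Intermediates are printed, with 4-significant-figure rounding, as written — every reported number includes exactly one rounding. Derived quantities (LOI, net glass mass, six oxide percentages, totals, the yield) are carried in full precision from the batch weights on 2000 g of glass, as quoted within the problem or answer text.
Oxide-by-oxide targets in 2000 g glass:
  BaO: 24.49% × 2000 = 489.8 g
  CaO: 4.641% × 2000 = 92.82 g
  MgO: 10.29% × 2000 = 205.8 g
  SiO2: 49.10% × 2000 = 982.0 g
  Al2O3: 10.39% × 2000 = 207.8 g
  Li2O: 1.089% × 2000 = 21.78 g
Checking each oxide sum applying the batch weights above, on the stated basis (sums match the target masses once rounding is allowed for):
  BaO: 629.7·0.7778 = 489.8 g (target 489.8 g)
  CaO: 166.6·0.5571 = 92.81 g (target 92.82 g)
  MgO: 209.0·0.9848 = 205.8 g (target 205.8 g)
  SiO2: 479.7·0.7786 + 611.5·0.9951 = 982.0 g (target 982.0 g)
  Al2O3: 479.7·0.1659 + 193.2·0.6540 + 611.5·0.003000 = 207.8 g (target 207.8 g)
  Li2O: 479.7·0.04540 = 21.78 g (target 21.78 g)
Glass-mass bookkeeping: total batch − LOI = 2000 g (oxide target masses add up to 2000 g; stated basis 2000 g — a pure rounding effect).
Whole-batch sum: Σ batch = 2290 g; Σ batch·LOI gives LOI loss = 289.7 g; yield = glass ÷ total batch = 87.35%.

Revised batch per 2000 g glass:
  Material G: 479.7 g
  Feed B: 166.6 g
  Source C: 209.0 g
  Raw D: 629.7 g
  Stock E: 193.2 g
  Material F: 611.5 g
Total batch = 2290 g; LOI loss = 289.7 g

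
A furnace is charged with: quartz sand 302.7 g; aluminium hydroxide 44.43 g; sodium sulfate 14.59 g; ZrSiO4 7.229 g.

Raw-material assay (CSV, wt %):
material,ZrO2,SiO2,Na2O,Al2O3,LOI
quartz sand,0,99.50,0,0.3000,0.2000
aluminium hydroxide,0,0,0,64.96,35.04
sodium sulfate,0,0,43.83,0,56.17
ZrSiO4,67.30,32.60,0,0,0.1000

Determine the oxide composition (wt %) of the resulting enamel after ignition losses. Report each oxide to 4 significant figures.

Glass mass = 344.6 g (batch 368.9 − LOI 24.38).
Composition: ZrO2 1.412%, SiO2 88.09%, Na2O 1.856%, Al2O3 8.640%

Mid-chain values appear (rounded to 4 significant digits) within the worked lines; the working math holds full precision end to end; every reported figure sees exactly one rounding — the derived quantities are recomputed from the weighed amounts for 344.6 g of glass at full precision (totals, four oxide percentages, yield, ignition loss, net glass mass) as written in problem or answer.
Delivered oxide masses:
  ZrO2: 7.229·0.6730 = 4.865 g
  SiO2: 302.7·0.9950 + 7.229·0.3260 = 303.5 g
  Na2O: 14.59·0.4383 = 6.395 g
  Al2O3: 302.7·0.003000 + 44.43·0.6496 = 29.77 g
LOI: 302.7·0.002000 + 44.43·0.3504 + 14.59·0.5617 + 7.229·0.001000 = 24.38 g
Glass mass = batch − LOI = 368.9 − 24.38 = 344.6 g (equal to the oxide-mass sum)
each oxide over glass, ×100, is wt %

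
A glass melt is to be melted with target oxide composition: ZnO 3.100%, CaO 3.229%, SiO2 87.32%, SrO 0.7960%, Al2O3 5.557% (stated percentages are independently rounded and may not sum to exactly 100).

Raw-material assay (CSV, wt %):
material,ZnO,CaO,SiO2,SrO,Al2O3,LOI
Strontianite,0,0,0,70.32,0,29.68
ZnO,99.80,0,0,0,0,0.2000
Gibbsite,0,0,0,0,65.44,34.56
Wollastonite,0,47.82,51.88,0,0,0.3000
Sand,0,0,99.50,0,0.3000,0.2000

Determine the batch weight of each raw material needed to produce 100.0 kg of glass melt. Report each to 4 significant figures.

Intermediates appear with 4-significant-figure rounding alongside each step; every computation holds full float precision from first step to last. A single rounding yields every reported value; the derived quantities are recomputed at exact precision (yield, totals, ignition loss, glass mass, five oxide percentages) starting from the weights per 100.0 kg of glass as written in the question or the answer.
Oxide mass targets, per 100.0 kg glass melt:
  ZnO: 3.100% × 100.0 = 3.100 kg
  CaO: 3.229% × 100.0 = 3.229 kg
  SiO2: 87.32% × 100.0 = 87.32 kg
  SrO: 0.7960% × 100.0 = 0.7960 kg
  Al2O3: 5.557% × 100.0 = 5.557 kg
A balance pass over the oxides, given the weights on record, under the basis named above (each sum matches its target mass net of answer rounding effects):
  ZnO: 3.106·0.9980 = 3.100 kg (target 3.100 kg)
  CaO: 6.752·0.4782 = 3.229 kg (target 3.229 kg)
  SiO2: 6.752·0.5188 + 84.24·0.9950 = 87.32 kg (target 87.32 kg)
  SrO: 1.132·0.7032 = 0.7960 kg (target 0.7960 kg)
  Al2O3: 8.106·0.6544 + 84.24·0.003000 = 5.557 kg (target 5.557 kg)
Glass mass check: whole batch net of LOI = 100.0 kg (the targets, summed, come to 100.0 kg; against the stated basis, 100.0 kg — gaps are rounding artifacts).
Summing the batch: Σ batch = 103.3 kg; loss to ignition Σ batch·LOI = 3.332 kg; glass ÷ batch gives a yield of 96.78%.

Batch per 100.0 kg glass melt:
  Strontianite: 1.132 kg
  ZnO: 3.106 kg
  Gibbsite: 8.106 kg
  Wollastonite: 6.752 kg
  Sand: 84.24 kg
Total batch = 103.3 kg; LOI loss = 3.332 kg; yield = 96.78%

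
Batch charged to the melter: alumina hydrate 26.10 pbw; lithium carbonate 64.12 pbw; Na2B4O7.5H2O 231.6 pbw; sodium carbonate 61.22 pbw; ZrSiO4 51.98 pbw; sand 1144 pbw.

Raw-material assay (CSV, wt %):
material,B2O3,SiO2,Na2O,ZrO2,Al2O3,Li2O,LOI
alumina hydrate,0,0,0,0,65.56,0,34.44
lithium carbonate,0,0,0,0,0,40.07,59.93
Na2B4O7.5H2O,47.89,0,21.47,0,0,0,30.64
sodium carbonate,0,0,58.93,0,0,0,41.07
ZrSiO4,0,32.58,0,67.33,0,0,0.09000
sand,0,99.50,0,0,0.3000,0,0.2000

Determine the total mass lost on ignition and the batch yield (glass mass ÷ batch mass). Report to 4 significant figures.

LOI loss = 145.9 pbw; glass = 1433 pbw; yield = 90.76%

Each numeric step holds full float precision in all steps; values along the way appear rounded to 4 significant figures; each reported number is rounded just once. Derived quantities are rebuilt at full float precision (ignition loss, totals, the yield, the six compositions, net glass mass) using the weight values on 1433 pbw of glass, as set out in the problem or answer text.
Per-material ignition loss:
  alumina hydrate: 26.10 × 0.3444 = 8.989 pbw
  lithium carbonate: 64.12 × 0.5993 = 38.43 pbw
  Na2B4O7.5H2O: 231.6 × 0.3064 = 70.96 pbw
  sodium carbonate: 61.22 × 0.4107 = 25.14 pbw
  ZrSiO4: 51.98 × 9.000e-04 = 0.04678 pbw
  sand: 1144 × 0.002000 = 2.288 pbw
Total LOI = 145.9 pbw
Glass = batch − LOI = 1579 − 145.9 = 1433 pbw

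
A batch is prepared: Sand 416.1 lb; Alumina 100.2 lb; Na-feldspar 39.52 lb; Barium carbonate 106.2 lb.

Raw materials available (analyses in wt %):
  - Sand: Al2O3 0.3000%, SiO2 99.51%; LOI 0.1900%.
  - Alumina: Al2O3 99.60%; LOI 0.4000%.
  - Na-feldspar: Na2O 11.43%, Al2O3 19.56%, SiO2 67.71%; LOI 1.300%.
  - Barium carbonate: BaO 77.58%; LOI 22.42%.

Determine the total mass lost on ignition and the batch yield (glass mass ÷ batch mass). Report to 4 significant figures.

LOI loss = 25.52 lb; glass = 636.5 lb; yield = 96.15%

Values along the way are displayed, with 4-significant-figure rounding, as written — the whole derivation keeps full precision all the way through; every reported value takes just one rounding. Derived quantities (four oxide percentages, yield, ignition loss, totals, glass mass) are re-derived in full float precision using the weight values at 636.5 lb of glass, exactly as shown in the question or the answer.
Ignition loss by material:
  Sand: 416.1 × 0.001900 = 0.7906 lb
  Alumina: 100.2 × 0.004000 = 0.4008 lb
  Na-feldspar: 39.52 × 0.01300 = 0.5138 lb
  Barium carbonate: 106.2 × 0.2242 = 23.81 lb
Total LOI = 25.52 lb
Glass = batch − LOI = 662.0 − 25.52 = 636.5 lb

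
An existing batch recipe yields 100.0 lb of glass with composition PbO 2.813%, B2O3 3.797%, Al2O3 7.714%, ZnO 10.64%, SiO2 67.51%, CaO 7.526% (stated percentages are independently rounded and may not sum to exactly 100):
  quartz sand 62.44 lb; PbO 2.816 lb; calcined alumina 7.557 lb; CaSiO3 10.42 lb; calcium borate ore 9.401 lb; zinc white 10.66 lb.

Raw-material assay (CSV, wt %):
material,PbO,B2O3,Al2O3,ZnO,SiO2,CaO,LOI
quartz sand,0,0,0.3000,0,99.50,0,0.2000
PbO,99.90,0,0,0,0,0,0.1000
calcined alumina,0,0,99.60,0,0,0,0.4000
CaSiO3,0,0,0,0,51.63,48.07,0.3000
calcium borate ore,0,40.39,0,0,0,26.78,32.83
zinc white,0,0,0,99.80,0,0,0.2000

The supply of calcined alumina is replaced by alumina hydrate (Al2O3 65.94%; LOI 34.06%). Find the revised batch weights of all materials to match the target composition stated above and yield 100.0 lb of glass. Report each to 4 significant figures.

Intermediates appear rounded off to 4 significant figures within the worked lines — the working math carries full float precision at all times; each reported result takes just one rounding; the derived quantities, which include six oxide percentages, yield, ignition loss, glass mass, totals, are carried in full float precision, as set out in the problem or answer text, from the batch weights for 100.0 lb of glass.
Target masses of each oxide per 100.0 lb glass:
  PbO: 2.813% × 100.0 = 2.813 lb
  B2O3: 3.797% × 100.0 = 3.797 lb
  Al2O3: 7.714% × 100.0 = 7.714 lb
  ZnO: 10.64% × 100.0 = 10.64 lb
  SiO2: 67.51% × 100.0 = 67.51 lb
  CaO: 7.526% × 100.0 = 7.526 lb
Verifying the oxide balance applying the batch weights above, on the stated basis (sums match the target masses up to rounding of the answer):
  PbO: 2.816·0.9990 = 2.813 lb (target 2.813 lb)
  B2O3: 9.401·0.4039 = 3.797 lb (target 3.797 lb)
  Al2O3: 62.44·0.003000 + 11.41·0.6594 = 7.711 lb (target 7.714 lb)
  ZnO: 10.66·0.9980 = 10.64 lb (target 10.64 lb)
  SiO2: 62.44·0.9950 + 10.42·0.5163 = 67.51 lb (target 67.51 lb)
  CaO: 10.42·0.4807 + 9.401·0.2678 = 7.526 lb (target 7.526 lb)
Mass balance on the glass: the batch minus its LOI: 99.99 lb (per-oxide target masses sum to 100.0 lb; basis as stated: 100.0 lb — any gap is answer rounding).
Summing the batch: Σ batch = 107.1 lb; the LOI term Σ batch·LOI equals 7.153 lb; yield: glass divided by total = 93.32%.

Revised batch per 100.0 lb glass:
  quartz sand: 62.44 lb
  PbO: 2.816 lb
  alumina hydrate: 11.41 lb
  CaSiO3: 10.42 lb
  calcium borate ore: 9.401 lb
  zinc white: 10.66 lb
Total batch = 107.1 lb; LOI loss = 7.153 lb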